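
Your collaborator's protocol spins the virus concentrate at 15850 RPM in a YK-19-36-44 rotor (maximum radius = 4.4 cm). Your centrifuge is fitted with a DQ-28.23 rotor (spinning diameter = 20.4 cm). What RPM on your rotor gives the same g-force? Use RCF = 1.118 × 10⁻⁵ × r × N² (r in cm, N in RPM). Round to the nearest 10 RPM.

≈ 10410 RPM

RCF_original = 1.118 × 10⁻⁵ × 4.4 × (15850)² = 1.118 × 10⁻⁵ × 4.4 × 251,222,500 ≈ 12,358.1 × g
Your rotor: r = 20.4 / 2 = 10.2 cm
12,358.1 = 1.118 × 10⁻⁵ × 10.2 × N²
N² = 12,358.1 / (11.4036 × 10⁻⁵) = 108,370,164
N ≈ √108,370,164 ≈ 10,410.1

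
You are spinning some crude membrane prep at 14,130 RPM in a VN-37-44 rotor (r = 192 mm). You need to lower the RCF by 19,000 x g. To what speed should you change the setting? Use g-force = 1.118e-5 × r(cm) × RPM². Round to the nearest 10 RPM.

≈ 10540 RPM

r = 192 mm = 19.2 cm
Current RCF = 1.118 × 10⁻⁵ × 19.2 × (14130)² = 1.118 × 10⁻⁵ × 19.2 × 199,656,900 ≈ 42,857.6 × g
Target RCF = 42,857.6 − 19,000 = 23,857.6 × g
N² = 23,857.6 / (21.4656 × 10⁻⁵) = 111,143,411
N ≈ √111,143,411 ≈ 10,542.5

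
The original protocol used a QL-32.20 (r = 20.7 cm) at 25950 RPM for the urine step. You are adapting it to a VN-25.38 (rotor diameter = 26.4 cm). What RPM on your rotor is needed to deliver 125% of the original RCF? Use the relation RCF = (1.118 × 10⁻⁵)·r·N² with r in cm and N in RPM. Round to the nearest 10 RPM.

RCF_original = 1.118 × 10⁻⁵ × 20.7 × (25950)² = 1.118 × 10⁻⁵ × 20.7 × 673,402,500 ≈ 155,842.8 × g
Target RCF = 1.25 × 155,842.8 ≈ 194,803.5 × g
Your rotor: r = 26.4 / 2 = 13.2 cm
194,803.5 = 1.118 × 10⁻⁵ × 13.2 × N²
N² = 194,803.5 / (14.7576 × 10⁻⁵) = 1,320,021,548
N ≈ √1,320,021,548 ≈ 36,332.1

≈ 36330 RPM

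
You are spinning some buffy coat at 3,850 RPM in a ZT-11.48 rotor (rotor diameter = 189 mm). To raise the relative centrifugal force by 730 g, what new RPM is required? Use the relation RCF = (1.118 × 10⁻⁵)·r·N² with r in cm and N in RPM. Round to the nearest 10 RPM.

≈ 4660 RPM

r = 189 mm / 2 = 94.5 mm = 9.45 cm
Current RCF = 1.118 × 10⁻⁵ × 9.45 × (3850)² = 1.118 × 10⁻⁵ × 9.45 × 14,822,500 ≈ 1,566 × g
Target RCF = 1,566 + 730 = 2,296 × g
N² = 2,296 / (10.5651 × 10⁻⁵) = 21,731,929
N ≈ √21,731,929 ≈ 4,661.8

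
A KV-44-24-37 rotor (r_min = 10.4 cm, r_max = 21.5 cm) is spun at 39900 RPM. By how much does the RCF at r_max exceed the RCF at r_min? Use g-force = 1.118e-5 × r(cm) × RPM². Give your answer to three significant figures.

ΔRCF ≈ 198000 g

ΔRCF = 1.118 × 10⁻⁵ × (r_max − r_min) × N² = 1.118 × 10⁻⁵ × 11.1 × 1,592,010,000 ≈ 197,565.3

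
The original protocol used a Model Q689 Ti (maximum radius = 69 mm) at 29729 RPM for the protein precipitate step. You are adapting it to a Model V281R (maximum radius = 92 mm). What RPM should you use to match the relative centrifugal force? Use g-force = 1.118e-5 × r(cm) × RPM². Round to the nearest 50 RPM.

25750 RPM

Original rotor: r = 69 mm = 6.9 cm
RCF_original = 1.118 × 10⁻⁵ × 6.9 × (29729)² = 1.118 × 10⁻⁵ × 6.9 × 883,813,441 ≈ 68,179.1 × g
Your rotor: r = 92 mm = 9.2 cm
68,179.1 = 1.118 × 10⁻⁵ × 9.2 × N²
N² = 68,179.1 / (10.2856 × 10⁻⁵) = 662,859,726
N ≈ √662,859,726 ≈ 25,746.1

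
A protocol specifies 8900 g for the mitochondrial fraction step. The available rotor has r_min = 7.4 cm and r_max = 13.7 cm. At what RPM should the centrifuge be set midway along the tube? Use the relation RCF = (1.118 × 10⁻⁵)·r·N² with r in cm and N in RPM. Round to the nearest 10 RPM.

≈ 8690 RPM

r_avg = (7.4 + 13.7) / 2 = 10.55 cm
8,900 = 1.118 × 10⁻⁵ × 10.55 × N²
N² = 8,900 / (11.7949 × 10⁻⁵) = 75,456,341
N ≈ √75,456,341 ≈ 8,686.6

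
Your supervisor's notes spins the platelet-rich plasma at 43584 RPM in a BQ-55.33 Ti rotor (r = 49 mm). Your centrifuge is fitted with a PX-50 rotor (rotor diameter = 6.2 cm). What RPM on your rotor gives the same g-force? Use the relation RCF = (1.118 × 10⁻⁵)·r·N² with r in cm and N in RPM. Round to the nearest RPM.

54795 RPM

Original rotor: r = 49 mm = 4.9 cm
RCF_original = 1.118 × 10⁻⁵ × 4.9 × (43584)² = 1.118 × 10⁻⁵ × 4.9 × 1,899,565,056 ≈ 104,062 × g
Your rotor: r = 6.2 / 2 = 3.1 cm
104,062 = 1.118 × 10⁻⁵ × 3.1 × N²
N² = 104,062 / (3.4658 × 10⁻⁵) = 3,002,539,096
N ≈ √3,002,539,096 ≈ 54,795.4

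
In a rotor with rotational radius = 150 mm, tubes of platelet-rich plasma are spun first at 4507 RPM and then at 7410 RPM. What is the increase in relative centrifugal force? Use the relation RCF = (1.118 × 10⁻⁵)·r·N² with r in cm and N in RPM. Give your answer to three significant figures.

≈ 5800 x g

r = 150 mm = 15.0 cm
RCF₁ = 1.118 × 10⁻⁵ × 15 × (4507)² = 1.118 × 10⁻⁵ × 15 × 20,313,049 ≈ 3,406.5 × g
RCF₂ = 1.118 × 10⁻⁵ × 15 × (7410)² = 1.118 × 10⁻⁵ × 15 × 54,908,100 ≈ 9,208.1 × g
Increase = 9,208.1 − 3,406.5 = 5,801.6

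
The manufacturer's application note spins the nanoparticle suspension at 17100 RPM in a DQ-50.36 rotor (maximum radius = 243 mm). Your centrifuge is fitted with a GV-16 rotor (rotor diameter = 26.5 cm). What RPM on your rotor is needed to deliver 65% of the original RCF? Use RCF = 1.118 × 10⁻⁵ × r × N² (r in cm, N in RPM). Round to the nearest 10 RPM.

18670 RPM

Original rotor: r = 243 mm = 24.3 cm
RCF = 1.118 × 10⁻⁵ × r × N²
RCF_original = 1.118 × 10⁻⁵ × 24.3 × (17100)² = 1.118 × 10⁻⁵ × 24.3 × 292,410,000 ≈ 79,440.2 × g
Target RCF = 0.65 × 79,440.2 ≈ 51,636.1 × g
Your rotor: r = 26.5 / 2 = 13.25 cm
51,636.1 = 1.118 × 10⁻⁵ × 13.25 × N²
N² = 51,636.1 / (14.8135 × 10⁻⁵) = 348,574,611
N ≈ √348,574,611 ≈ 18,670.2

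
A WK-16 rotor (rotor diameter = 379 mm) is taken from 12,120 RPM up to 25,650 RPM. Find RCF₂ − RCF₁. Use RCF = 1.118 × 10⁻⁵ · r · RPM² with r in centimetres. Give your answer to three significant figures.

r = 379 mm / 2 = 189.5 mm = 18.95 cm
RCF₁ = 1.118 × 10⁻⁵ × 18.95 × (12120)² = 1.118 × 10⁻⁵ × 18.95 × 146,894,400 ≈ 31,121.2 × g
RCF₂ = 1.118 × 10⁻⁵ × 18.95 × (25650)² = 1.118 × 10⁻⁵ × 18.95 × 657,922,500 ≈ 139,388.1 × g
Increase = 139,388.1 − 31,121.2 = 108,266.9

108000 x g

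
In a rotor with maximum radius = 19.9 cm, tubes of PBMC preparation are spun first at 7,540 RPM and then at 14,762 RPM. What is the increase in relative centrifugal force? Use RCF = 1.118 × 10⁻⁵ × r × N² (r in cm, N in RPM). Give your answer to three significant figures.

≈ 35800 x g

RCF₁ = 1.118 × 10⁻⁵ × 19.9 × (7540)² = 1.118 × 10⁻⁵ × 19.9 × 56,851,600 ≈ 12,648.5 × g
RCF₂ = 1.118 × 10⁻⁵ × 19.9 × (14762)² = 1.118 × 10⁻⁵ × 19.9 × 217,916,644 ≈ 48,482.5 × g
Increase = 48,482.5 − 12,648.5 = 35,834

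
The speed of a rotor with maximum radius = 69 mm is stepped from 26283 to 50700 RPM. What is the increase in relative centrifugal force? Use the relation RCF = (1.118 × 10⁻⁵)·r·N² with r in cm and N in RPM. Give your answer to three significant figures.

r = 69 mm = 6.9 cm
RCF₁ = 1.118 × 10⁻⁵ × 6.9 × (26283)² = 1.118 × 10⁻⁵ × 6.9 × 690,796,089 ≈ 53,289.4 × g
RCF₂ = 1.118 × 10⁻⁵ × 6.9 × (50700)² = 1.118 × 10⁻⁵ × 6.9 × 2,570,490,000 ≈ 198,292.7 × g
Increase = 198,292.7 − 53,289.4 = 145,003.3

≈ 145000 x g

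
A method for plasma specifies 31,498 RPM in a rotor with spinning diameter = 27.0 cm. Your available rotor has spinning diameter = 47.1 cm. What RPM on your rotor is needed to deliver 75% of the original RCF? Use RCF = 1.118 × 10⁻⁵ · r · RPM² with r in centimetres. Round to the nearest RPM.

Original rotor: r = 27.0 / 2 = 13.5 cm
RCF_original = 1.118 × 10⁻⁵ × 13.5 × (31498)² = 1.118 × 10⁻⁵ × 13.5 × 992,124,004 ≈ 149,741.3 × g
Target RCF = 0.75 × 149,741.3 ≈ 112,306 × g
Your rotor: r = 47.1 / 2 = 23.55 cm
112,306 = 1.118 × 10⁻⁵ × 23.55 × N²
N² = 112,306 / (26.3289 × 10⁻⁵) = 426,550,293
N ≈ √426,550,293 ≈ 20,653.1

≈ 20653 RPM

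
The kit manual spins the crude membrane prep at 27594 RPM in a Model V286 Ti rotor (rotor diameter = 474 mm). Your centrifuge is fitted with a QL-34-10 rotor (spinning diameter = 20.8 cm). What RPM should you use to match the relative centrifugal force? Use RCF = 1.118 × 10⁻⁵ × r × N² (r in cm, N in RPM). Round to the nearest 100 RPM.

Original rotor: r = 474 mm / 2 = 237 mm = 23.7 cm
RCF = 1.118 × 10⁻⁵ × r × N²
RCF_original = 1.118 × 10⁻⁵ × 23.7 × (27594)² = 1.118 × 10⁻⁵ × 23.7 × 761,428,836 ≈ 201,752.8 × g
Your rotor: r = 20.8 / 2 = 10.4 cm
201,752.8 = 1.118 × 10⁻⁵ × 10.4 × N²
N² = 201,752.8 / (11.6272 × 10⁻⁵) = 1,735,179,579
N ≈ √1,735,179,579 ≈ 41,655.5

≈ 41700 RPM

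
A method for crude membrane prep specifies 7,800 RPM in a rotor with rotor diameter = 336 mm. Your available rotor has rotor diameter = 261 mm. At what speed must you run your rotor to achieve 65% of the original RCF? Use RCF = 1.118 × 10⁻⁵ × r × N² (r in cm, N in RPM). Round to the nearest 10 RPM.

Original rotor: r = 336 mm / 2 = 168 mm = 16.8 cm
RCF = 1.118 × 10⁻⁵ × r × N²
RCF_original = 1.118 × 10⁻⁵ × 16.8 × (7800)² = 1.118 × 10⁻⁵ × 16.8 × 60,840,000 ≈ 11,427.2 × g
Target RCF = 0.65 × 11,427.2 ≈ 7,427.7 × g
Your rotor: r = 261 mm / 2 = 130.5 mm = 13.05 cm
7,427.7 = 1.118 × 10⁻⁵ × 13.05 × N²
N² = 7,427.7 / (14.5899 × 10⁻⁵) = 50,909,876
N ≈ √50,909,876 ≈ 7,135.1

≈ 7140 RPM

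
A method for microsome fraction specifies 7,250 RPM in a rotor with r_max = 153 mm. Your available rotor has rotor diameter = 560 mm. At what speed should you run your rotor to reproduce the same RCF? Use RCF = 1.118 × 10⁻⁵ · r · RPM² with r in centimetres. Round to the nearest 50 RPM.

5350 RPM

Original rotor: r = 153 mm = 15.3 cm
RCF_original = 1.118 × 10⁻⁵ × 15.3 × (7250)² = 1.118 × 10⁻⁵ × 15.3 × 52,562,500 ≈ 8,991 × g
Your rotor: r = 560 mm / 2 = 280 mm = 28 cm
8,991 = 1.118 × 10⁻⁵ × 28 × N²
N² = 8,991 / (31.304 × 10⁻⁵) = 28,721,569
N ≈ √28,721,569 ≈ 5,359.3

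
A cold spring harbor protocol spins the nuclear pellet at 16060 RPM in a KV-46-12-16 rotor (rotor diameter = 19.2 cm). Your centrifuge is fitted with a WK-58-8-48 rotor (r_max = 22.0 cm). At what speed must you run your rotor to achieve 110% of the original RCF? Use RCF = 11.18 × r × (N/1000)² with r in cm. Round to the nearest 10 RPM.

11130 RPM

Original rotor: r = 19.2 / 2 = 9.6 cm
RCF_original = 11.18 × 9.6 × (16.06)² = 11.18 × 9.6 × 257.9236 ≈ 27,682.4 × g
Target RCF = 1.1 × 27,682.4 ≈ 30,450.6 × g
30,450.6 = 11.18 × 22 × (N/1000)²
(N/1000)² = 30,450.6 / 245.96 = 123.8031
N = 1000 × √123.8031 ≈ 11,126.7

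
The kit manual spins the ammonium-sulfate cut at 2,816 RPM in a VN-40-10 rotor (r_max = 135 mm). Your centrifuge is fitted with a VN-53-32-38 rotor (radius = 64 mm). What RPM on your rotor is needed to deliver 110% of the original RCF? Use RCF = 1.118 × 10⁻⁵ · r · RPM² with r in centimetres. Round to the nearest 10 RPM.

≈ 4290 RPM

Original rotor: r = 135 mm = 13.5 cm
RCF_original = 1.118 × 10⁻⁵ × 13.5 × (2816)² = 1.118 × 10⁻⁵ × 13.5 × 7,929,856 ≈ 1,196.9 × g
Target RCF = 1.1 × 1,196.9 ≈ 1,316.6 × g
Your rotor: r = 64 mm = 6.4 cm
1,316.6 = 1.118 × 10⁻⁵ × 6.4 × N²
N² = 1,316.6 / (7.1552 × 10⁻⁵) = 18,400,604
N ≈ √18,400,604 ≈ 4,289.6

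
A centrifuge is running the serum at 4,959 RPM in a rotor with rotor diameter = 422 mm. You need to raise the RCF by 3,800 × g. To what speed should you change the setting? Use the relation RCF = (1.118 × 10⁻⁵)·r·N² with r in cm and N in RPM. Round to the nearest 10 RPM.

r = 422 mm / 2 = 211 mm = 21.1 cm
Current RCF = 1.118 × 10⁻⁵ × 21.1 × (4959)² = 1.118 × 10⁻⁵ × 21.1 × 24,591,681 ≈ 5,801.1 × g
Target RCF = 5,801.1 + 3,800 = 9,601.1 × g
N² = 9,601.1 / (23.5898 × 10⁻⁵) = 40,700,218
N ≈ √40,700,218 ≈ 6,379.7

6380 RPM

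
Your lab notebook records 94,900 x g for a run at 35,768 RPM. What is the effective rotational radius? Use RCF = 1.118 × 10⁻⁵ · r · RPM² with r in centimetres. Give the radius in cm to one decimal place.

≈ 6.6 cm

94900 = 1.118 × 10⁻⁵ × r × (35768)²
r = 94900 / (1.118 × 10⁻⁵ × 1,279,349,824) = 94900 / 14303.13 ≈ 6.635 cm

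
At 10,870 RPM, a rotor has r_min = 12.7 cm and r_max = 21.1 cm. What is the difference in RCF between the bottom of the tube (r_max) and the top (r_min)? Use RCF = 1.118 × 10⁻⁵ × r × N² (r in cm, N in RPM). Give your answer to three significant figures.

RCF_max = 1.118 × 10⁻⁵ × 21.1 × (10870)² = 1.118 × 10⁻⁵ × 21.1 × 118,156,900 ≈ 27,873 × g
RCF_min = 1.118 × 10⁻⁵ × 12.7 × (10870)² = 1.118 × 10⁻⁵ × 12.7 × 118,156,900 ≈ 16,776.6 × g
ΔRCF = 27,873 − 16,776.6 = 11,096.4

≈ 11100 ×g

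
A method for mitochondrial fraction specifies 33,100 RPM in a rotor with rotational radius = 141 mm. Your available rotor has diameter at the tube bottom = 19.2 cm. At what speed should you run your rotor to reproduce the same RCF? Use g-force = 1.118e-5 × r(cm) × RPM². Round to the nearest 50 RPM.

≈ 40100 RPM

Original rotor: r = 141 mm = 14.1 cm
RCF_original = 1.118 × 10⁻⁵ × 14.1 × (33100)² = 1.118 × 10⁻⁵ × 14.1 × 1,095,610,000 ≈ 172,709.8 × g
Your rotor: r = 19.2 / 2 = 9.6 cm
172,709.8 = 1.118 × 10⁻⁵ × 9.6 × N²
N² = 172,709.8 / (10.7328 × 10⁻⁵) = 1,609,177,475
N ≈ √1,609,177,475 ≈ 40,114.6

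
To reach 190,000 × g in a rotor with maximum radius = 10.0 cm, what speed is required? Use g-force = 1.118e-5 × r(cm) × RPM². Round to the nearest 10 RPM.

190,000 = 1.118 × 10⁻⁵ × 10 × N²
N² = 190,000 / (11.18 × 10⁻⁵) = 1,699,463,327
N ≈ √1,699,463,327 ≈ 41,224.5

N ≈ 41220 RPM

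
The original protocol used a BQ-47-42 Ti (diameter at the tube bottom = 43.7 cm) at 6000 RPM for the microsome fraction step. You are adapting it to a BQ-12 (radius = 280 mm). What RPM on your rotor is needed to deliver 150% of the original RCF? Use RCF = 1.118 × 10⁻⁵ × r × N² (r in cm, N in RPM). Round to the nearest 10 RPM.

6490 RPM

Original rotor: r = 43.7 / 2 = 21.85 cm
RCF_original = 1.118 × 10⁻⁵ × 21.85 × (6000)² = 1.118 × 10⁻⁵ × 21.85 × 36,000,000 ≈ 8,794.2 × g
Target RCF = 1.5 × 8,794.2 ≈ 13,191.3 × g
Your rotor: r = 280 mm = 28.0 cm
13,191.3 = 1.118 × 10⁻⁵ × 28 × N²
N² = 13,191.3 / (31.304 × 10⁻⁵) = 42,139,343
N ≈ √42,139,343 ≈ 6,491.5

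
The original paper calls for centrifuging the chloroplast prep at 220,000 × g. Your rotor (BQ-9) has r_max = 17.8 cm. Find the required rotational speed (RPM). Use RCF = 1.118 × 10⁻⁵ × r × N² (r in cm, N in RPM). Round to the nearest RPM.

≈ 33249 RPM

RCF = 1.118 × 10⁻⁵ × r × N²
220,000 = 1.118 × 10⁻⁵ × 17.8 × N²
N² = 220,000 / (19.9004 × 10⁻⁵) = 1,105,505,417
N ≈ √1,105,505,417 ≈ 33,249.1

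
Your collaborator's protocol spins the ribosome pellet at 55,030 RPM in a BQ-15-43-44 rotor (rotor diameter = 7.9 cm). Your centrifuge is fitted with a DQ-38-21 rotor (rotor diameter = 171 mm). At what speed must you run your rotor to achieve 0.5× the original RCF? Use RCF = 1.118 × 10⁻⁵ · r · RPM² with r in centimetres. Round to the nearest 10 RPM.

26450 RPM

Original rotor: r = 7.9 / 2 = 3.95 cm
RCF = 1.118 × 10⁻⁵ × r × N²
RCF_original = 1.118 × 10⁻⁵ × 3.95 × (55030)² = 1.118 × 10⁻⁵ × 3.95 × 3,028,300,900 ≈ 133,732.8 × g
Target RCF = 0.5 × 133,732.8 ≈ 66,866.4 × g
Your rotor: r = 171 mm / 2 = 85.5 mm = 8.55 cm
66,866.4 = 1.118 × 10⁻⁵ × 8.55 × N²
N² = 66,866.4 / (9.5589 × 10⁻⁵) = 699,519,819
N ≈ √699,519,819 ≈ 26,448.4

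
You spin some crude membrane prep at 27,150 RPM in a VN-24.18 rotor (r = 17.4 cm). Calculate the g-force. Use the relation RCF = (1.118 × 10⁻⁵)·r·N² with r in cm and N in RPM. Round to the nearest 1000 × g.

143000 × g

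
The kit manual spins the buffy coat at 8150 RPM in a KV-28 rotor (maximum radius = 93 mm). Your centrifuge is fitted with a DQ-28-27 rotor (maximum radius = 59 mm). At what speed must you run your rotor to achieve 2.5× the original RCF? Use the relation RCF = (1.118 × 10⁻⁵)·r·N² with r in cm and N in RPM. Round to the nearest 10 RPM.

16180 RPM

Original rotor: r = 93 mm = 9.3 cm
RCF_original = 1.118 × 10⁻⁵ × 9.3 × (8150)² = 1.118 × 10⁻⁵ × 9.3 × 66,422,500 ≈ 6,906.2 × g
Target RCF = 2.5 × 6,906.2 ≈ 17,265.5 × g
Your rotor: r = 59 mm = 5.9 cm
17,265.5 = 1.118 × 10⁻⁵ × 5.9 × N²
N² = 17,265.5 / (6.5962 × 10⁻⁵) = 261,749,189
N ≈ √261,749,189 ≈ 16,178.7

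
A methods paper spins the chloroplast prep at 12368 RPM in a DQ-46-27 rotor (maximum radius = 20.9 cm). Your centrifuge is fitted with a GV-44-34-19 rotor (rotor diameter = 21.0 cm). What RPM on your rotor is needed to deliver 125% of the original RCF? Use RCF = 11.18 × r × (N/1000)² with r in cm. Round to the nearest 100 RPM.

≈ 19500 RPM

RCF_original = 11.18 × 20.9 × (12.368)² = 11.18 × 20.9 × 152.967424 ≈ 35,742.7 × g
Target RCF = 1.25 × 35,742.7 ≈ 44,678.4 × g
Your rotor: r = 21.0 / 2 = 10.5 cm
44,678.4 = 11.18 × 10.5 × (N/1000)²
(N/1000)² = 44,678.4 / 117.39 = 380.598
N = 1000 × √380.598 ≈ 19,508.9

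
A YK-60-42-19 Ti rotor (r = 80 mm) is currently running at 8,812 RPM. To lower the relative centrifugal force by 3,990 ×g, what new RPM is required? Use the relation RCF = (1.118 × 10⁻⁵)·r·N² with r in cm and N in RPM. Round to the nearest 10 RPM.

N₂ ≈ 5750 RPM

r = 80 mm = 8.0 cm
Current RCF = 1.118 × 10⁻⁵ × 8 × (8812)² = 1.118 × 10⁻⁵ × 8 × 77,651,344 ≈ 6,945.1 × g
Target RCF = 6,945.1 − 3,990 = 2,955.1 × g
N² = 2,955.1 / (8.944 × 10⁻⁵) = 33,040,027
N ≈ √33,040,027 ≈ 5,748.0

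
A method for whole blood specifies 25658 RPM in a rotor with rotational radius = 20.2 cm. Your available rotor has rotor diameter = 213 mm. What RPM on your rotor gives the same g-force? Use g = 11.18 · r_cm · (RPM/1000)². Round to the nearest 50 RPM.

≈ 35350 RPM

RCF = 11.18 × r × (N/1000)²
RCF_original = 11.18 × 20.2 × (25.658)² = 11.18 × 20.2 × 658.332964 ≈ 148,675.3 × g
Your rotor: r = 213 mm / 2 = 106.5 mm = 10.65 cm
148,675.3 = 11.18 × 10.65 × (N/1000)²
(N/1000)² = 148,675.3 / 119.067 = 1248.669
N = 1000 × √1248.669 ≈ 35,336.5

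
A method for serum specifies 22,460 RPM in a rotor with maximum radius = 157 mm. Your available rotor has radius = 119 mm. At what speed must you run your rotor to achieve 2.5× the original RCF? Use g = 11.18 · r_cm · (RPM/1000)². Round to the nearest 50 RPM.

≈ 40800 RPM

Original rotor: r = 157 mm = 15.7 cm
RCF_original = 11.18 × 15.7 × (22.46)² = 11.18 × 15.7 × 504.4516 ≈ 88,544.4 × g
Target RCF = 2.5 × 88,544.4 ≈ 221,361 × g
Your rotor: r = 119 mm = 11.9 cm
221,361 = 11.18 × 11.9 × (N/1000)²
(N/1000)² = 221,361 / 133.042 = 1663.843
N = 1000 × √1663.843 ≈ 40,790.2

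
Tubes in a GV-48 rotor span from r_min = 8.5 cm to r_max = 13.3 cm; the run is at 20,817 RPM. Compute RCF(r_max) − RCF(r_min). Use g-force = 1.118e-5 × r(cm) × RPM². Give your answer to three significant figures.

≈ 23300 x g

RCF_max = 1.118 × 10⁻⁵ × 13.3 × (20817)² = 1.118 × 10⁻⁵ × 13.3 × 433,347,489 ≈ 64,436.2 × g
RCF_min = 1.118 × 10⁻⁵ × 8.5 × (20817)² = 1.118 × 10⁻⁵ × 8.5 × 433,347,489 ≈ 41,181 × g
ΔRCF = 64,436.2 − 41,181 = 23,255.2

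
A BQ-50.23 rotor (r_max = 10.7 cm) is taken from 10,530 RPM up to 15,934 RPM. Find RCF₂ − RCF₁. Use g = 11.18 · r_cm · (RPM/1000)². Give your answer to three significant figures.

RCF₁ = 11.18 × 10.7 × (10.53)² = 11.18 × 10.7 × 110.8809 ≈ 13,264.2 × g
RCF₂ = 11.18 × 10.7 × (15.934)² = 11.18 × 10.7 × 253.892356 ≈ 30,372.1 × g
Increase = 30,372.1 − 13,264.2 = 17,107.9

17100 g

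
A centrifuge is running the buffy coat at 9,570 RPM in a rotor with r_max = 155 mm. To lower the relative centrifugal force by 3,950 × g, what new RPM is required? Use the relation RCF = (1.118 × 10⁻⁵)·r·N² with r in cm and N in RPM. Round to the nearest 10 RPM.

r = 155 mm = 15.5 cm
Current RCF = 1.118 × 10⁻⁵ × 15.5 × (9570)² = 1.118 × 10⁻⁵ × 15.5 × 91,584,900 ≈ 15,870.7 × g
Target RCF = 15,870.7 − 3,950 = 11,920.7 × g
N² = 11,920.7 / (17.329 × 10⁻⁵) = 68,790,467
N ≈ √68,790,467 ≈ 8,294.0

N₂ ≈ 8290 RPM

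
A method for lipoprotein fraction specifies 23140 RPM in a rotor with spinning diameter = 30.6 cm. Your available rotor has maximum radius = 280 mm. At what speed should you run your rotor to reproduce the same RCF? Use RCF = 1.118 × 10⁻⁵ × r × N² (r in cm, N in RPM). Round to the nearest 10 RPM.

Original rotor: r = 30.6 / 2 = 15.3 cm
RCF = 1.118 × 10⁻⁵ × r × N²
RCF_original = 1.118 × 10⁻⁵ × 15.3 × (23140)² = 1.118 × 10⁻⁵ × 15.3 × 535,459,600 ≈ 91,592.5 × g
Your rotor: r = 280 mm = 28.0 cm
91,592.5 = 1.118 × 10⁻⁵ × 28 × N²
N² = 91,592.5 / (31.304 × 10⁻⁵) = 292,590,404
N ≈ √292,590,404 ≈ 17,105.3

≈ 17110 RPM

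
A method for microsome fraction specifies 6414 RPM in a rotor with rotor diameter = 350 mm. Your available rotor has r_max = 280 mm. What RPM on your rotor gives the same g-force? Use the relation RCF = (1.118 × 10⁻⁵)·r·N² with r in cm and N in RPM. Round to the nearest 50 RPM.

≈ 5050 RPM

Original rotor: r = 350 mm / 2 = 175 mm = 17.5 cm
RCF_original = 1.118 × 10⁻⁵ × 17.5 × (6414)² = 1.118 × 10⁻⁵ × 17.5 × 41,139,396 ≈ 8,048.9 × g
Your rotor: r = 280 mm = 28.0 cm
8,048.9 = 1.118 × 10⁻⁵ × 28 × N²
N² = 8,048.9 / (31.304 × 10⁻⁵) = 25,712,050
N ≈ √25,712,050 ≈ 5,070.7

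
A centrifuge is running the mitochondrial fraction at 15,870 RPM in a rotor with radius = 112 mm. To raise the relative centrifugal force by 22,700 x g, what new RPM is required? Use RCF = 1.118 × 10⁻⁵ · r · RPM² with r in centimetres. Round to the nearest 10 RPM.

r = 112 mm = 11.2 cm
Current RCF = 1.118 × 10⁻⁵ × 11.2 × (15870)² = 1.118 × 10⁻⁵ × 11.2 × 251,856,900 ≈ 31,536.5 × g
Target RCF = 31,536.5 + 22,700 = 54,236.5 × g
N² = 54,236.5 / (12.5216 × 10⁻⁵) = 433,143,528
N ≈ √433,143,528 ≈ 20,812.1

20810 RPM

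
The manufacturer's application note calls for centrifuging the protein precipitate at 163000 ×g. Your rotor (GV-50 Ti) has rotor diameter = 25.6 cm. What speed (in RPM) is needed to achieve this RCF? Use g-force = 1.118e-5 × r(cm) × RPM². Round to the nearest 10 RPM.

r = 25.6 / 2 = 12.8 cm
163,000 = 1.118 × 10⁻⁵ × 12.8 × N²
N² = 163,000 / (14.3104 × 10⁻⁵) = 1,139,031,753
N ≈ √1,139,031,753 ≈ 33,749.5

N ≈ 33750 RPM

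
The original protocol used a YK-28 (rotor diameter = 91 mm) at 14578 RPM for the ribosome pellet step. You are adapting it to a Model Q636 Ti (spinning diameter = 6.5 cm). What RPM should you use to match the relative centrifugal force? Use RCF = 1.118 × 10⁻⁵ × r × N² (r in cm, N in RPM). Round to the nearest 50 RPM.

Original rotor: r = 91 mm / 2 = 45.5 mm = 4.55 cm
RCF_original = 1.118 × 10⁻⁵ × 4.55 × (14578)² = 1.118 × 10⁻⁵ × 4.55 × 212,518,084 ≈ 10,810.6 × g
Your rotor: r = 6.5 / 2 = 3.25 cm
10,810.6 = 1.118 × 10⁻⁵ × 3.25 × N²
N² = 10,810.6 / (3.6335 × 10⁻⁵) = 297,525,802
N ≈ √297,525,802 ≈ 17,248.9

17250 RPM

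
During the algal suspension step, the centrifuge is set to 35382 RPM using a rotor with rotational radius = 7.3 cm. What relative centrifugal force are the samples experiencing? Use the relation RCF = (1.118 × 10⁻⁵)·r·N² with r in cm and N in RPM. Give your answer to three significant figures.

RCF ≈ 102000 g

RCF = 1.118 × 10⁻⁵ × 7.3 × (35382)² = 1.118 × 10⁻⁵ × 7.3 × 1,251,885,924 ≈ 102,171.4 × g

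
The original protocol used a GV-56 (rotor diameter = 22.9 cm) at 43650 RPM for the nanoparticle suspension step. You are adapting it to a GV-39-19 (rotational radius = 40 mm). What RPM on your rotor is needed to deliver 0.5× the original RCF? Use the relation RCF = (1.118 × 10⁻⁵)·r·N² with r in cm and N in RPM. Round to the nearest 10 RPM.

Original rotor: r = 22.9 / 2 = 11.45 cm
RCF_original = 1.118 × 10⁻⁵ × 11.45 × (43650)² = 1.118 × 10⁻⁵ × 11.45 × 1,905,322,500 ≈ 243,902.2 × g
Target RCF = 0.5 × 243,902.2 ≈ 121,951.1 × g
Your rotor: r = 40 mm = 4.0 cm
121,951.1 = 1.118 × 10⁻⁵ × 4 × N²
N² = 121,951.1 / (4.472 × 10⁻⁵) = 2,726,992,397
N ≈ √2,726,992,397 ≈ 52,220.6

≈ 52220 RPM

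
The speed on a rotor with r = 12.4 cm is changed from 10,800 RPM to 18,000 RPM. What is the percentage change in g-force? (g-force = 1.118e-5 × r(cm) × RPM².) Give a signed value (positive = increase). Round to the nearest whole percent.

+178%

RCF ∝ N², so the ratio is (18000/10800)² = (1.666667)² = 2.7778.
Change = 2.7778 − 1 = +1.7778 → +177.8%.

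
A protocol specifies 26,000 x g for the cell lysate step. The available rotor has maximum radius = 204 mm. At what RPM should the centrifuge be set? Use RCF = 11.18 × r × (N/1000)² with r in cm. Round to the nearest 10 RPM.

≈ 10680 RPM

r = 204 mm = 20.4 cm
26,000 = 11.18 × 20.4 × (N/1000)²
(N/1000)² = 26,000 / 228.072 = 113.9991
N = 1000 × √113.9991 ≈ 10,677.0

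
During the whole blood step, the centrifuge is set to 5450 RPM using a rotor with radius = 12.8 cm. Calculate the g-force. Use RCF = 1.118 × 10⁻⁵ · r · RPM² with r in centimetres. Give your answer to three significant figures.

RCF = 1.118 × 10⁻⁵ × r × N²
RCF = 1.118 × 10⁻⁵ × 12.8 × (5450)² = 1.118 × 10⁻⁵ × 12.8 × 29,702,500 ≈ 4,250.5 × g

4250 x g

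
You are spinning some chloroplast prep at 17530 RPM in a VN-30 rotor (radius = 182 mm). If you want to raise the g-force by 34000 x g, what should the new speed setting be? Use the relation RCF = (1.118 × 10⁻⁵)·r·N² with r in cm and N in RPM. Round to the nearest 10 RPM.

r = 182 mm = 18.2 cm
Current RCF = 1.118 × 10⁻⁵ × 18.2 × (17530)² = 1.118 × 10⁻⁵ × 18.2 × 307,300,900 ≈ 62,528.4 × g
Target RCF = 62,528.4 + 34,000 = 96,528.4 × g
N² = 96,528.4 / (20.3476 × 10⁻⁵) = 474,396,980
N ≈ √474,396,980 ≈ 21,780.7

N₂ ≈ 21780 RPM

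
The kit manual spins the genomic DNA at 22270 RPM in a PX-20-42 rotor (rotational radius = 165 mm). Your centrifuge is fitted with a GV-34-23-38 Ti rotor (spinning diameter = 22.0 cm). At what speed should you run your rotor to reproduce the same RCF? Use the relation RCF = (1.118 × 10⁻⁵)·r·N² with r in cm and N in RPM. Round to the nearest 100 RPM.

Original rotor: r = 165 mm = 16.5 cm
RCF_original = 1.118 × 10⁻⁵ × 16.5 × (22270)² = 1.118 × 10⁻⁵ × 16.5 × 495,952,900 ≈ 91,488.4 × g
Your rotor: r = 22.0 / 2 = 11 cm
91,488.4 = 1.118 × 10⁻⁵ × 11 × N²
N² = 91,488.4 / (12.298 × 10⁻⁵) = 743,929,094
N ≈ √743,929,094 ≈ 27,275.1

27300 RPM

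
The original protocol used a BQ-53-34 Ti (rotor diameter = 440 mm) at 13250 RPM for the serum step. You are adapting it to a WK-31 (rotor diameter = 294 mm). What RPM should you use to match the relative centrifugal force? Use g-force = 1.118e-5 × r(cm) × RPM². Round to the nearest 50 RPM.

16200 RPM

Original rotor: r = 440 mm / 2 = 220 mm = 22 cm
RCF = 1.118 × 10⁻⁵ × r × N²
RCF_original = 1.118 × 10⁻⁵ × 22 × (13250)² = 1.118 × 10⁻⁵ × 22 × 175,562,500 ≈ 43,181.4 × g
Your rotor: r = 294 mm / 2 = 147 mm = 14.7 cm
43,181.4 = 1.118 × 10⁻⁵ × 14.7 × N²
N² = 43,181.4 / (16.4346 × 10⁻⁵) = 262,746,888
N ≈ √262,746,888 ≈ 16,209.5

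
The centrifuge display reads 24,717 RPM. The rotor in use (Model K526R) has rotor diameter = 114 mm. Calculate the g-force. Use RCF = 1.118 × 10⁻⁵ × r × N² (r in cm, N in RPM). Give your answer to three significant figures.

≈ 38900 x g

r = 114 mm / 2 = 57 mm = 5.7 cm
RCF = 1.118 × 10⁻⁵ × 5.7 × (24717)² = 1.118 × 10⁻⁵ × 5.7 × 610,930,089 ≈ 38,932.1 × g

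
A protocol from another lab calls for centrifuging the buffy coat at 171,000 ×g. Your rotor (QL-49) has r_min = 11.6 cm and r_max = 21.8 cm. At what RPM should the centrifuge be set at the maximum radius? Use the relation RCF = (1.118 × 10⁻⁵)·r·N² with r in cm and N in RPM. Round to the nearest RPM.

N ≈ 26488 RPM

Use r_max = 21.8 cm.
171,000 = 1.118 × 10⁻⁵ × 21.8 × N²
N² = 171,000 / (24.3724 × 10⁻⁵) = 701,613,300
N ≈ √701,613,300 ≈ 26,488.0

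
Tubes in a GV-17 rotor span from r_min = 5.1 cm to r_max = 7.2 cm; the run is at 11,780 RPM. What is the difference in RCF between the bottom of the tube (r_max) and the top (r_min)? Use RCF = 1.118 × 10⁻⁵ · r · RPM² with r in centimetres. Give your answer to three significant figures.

≈ 3260 g

ΔRCF = 1.118 × 10⁻⁵ × (r_max − r_min) × N² = 1.118 × 10⁻⁵ × 2.1 × 138,768,400 ≈ 3,258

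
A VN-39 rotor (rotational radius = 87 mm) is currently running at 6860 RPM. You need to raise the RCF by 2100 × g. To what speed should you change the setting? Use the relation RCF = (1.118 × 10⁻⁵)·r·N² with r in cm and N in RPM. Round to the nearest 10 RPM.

r = 87 mm = 8.7 cm
Current RCF = 1.118 × 10⁻⁵ × 8.7 × (6860)² = 1.118 × 10⁻⁵ × 8.7 × 47,059,600 ≈ 4,577.3 × g
Target RCF = 4,577.3 + 2,100 = 6,677.3 × g
N² = 6,677.3 / (9.7266 × 10⁻⁵) = 68,649,888
N ≈ √68,649,888 ≈ 8,285.5

≈ 8290 RPM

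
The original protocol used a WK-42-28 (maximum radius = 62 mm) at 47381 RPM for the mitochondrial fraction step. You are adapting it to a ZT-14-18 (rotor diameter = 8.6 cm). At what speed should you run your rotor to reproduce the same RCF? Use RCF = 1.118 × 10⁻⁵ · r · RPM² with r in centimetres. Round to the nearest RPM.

≈ 56894 RPM

Original rotor: r = 62 mm = 6.2 cm
RCF_original = 1.118 × 10⁻⁵ × 6.2 × (47381)² = 1.118 × 10⁻⁵ × 6.2 × 2,244,959,161 ≈ 155,611.6 × g
Your rotor: r = 8.6 / 2 = 4.3 cm
155,611.6 = 1.118 × 10⁻⁵ × 4.3 × N²
N² = 155,611.6 / (4.8074 × 10⁻⁵) = 3,236,918,085
N ≈ √3,236,918,085 ≈ 56,893.9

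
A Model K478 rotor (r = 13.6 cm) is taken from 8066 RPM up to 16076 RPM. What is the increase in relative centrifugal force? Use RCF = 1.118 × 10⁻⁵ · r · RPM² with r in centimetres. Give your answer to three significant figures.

29400 × g

RCF₁ = 1.118 × 10⁻⁵ × 13.6 × (8066)² = 1.118 × 10⁻⁵ × 13.6 × 65,060,356 ≈ 9,892.3 × g
RCF₂ = 1.118 × 10⁻⁵ × 13.6 × (16076)² = 1.118 × 10⁻⁵ × 13.6 × 258,437,776 ≈ 39,294.9 × g
Increase = 39,294.9 − 9,892.3 = 29,402.6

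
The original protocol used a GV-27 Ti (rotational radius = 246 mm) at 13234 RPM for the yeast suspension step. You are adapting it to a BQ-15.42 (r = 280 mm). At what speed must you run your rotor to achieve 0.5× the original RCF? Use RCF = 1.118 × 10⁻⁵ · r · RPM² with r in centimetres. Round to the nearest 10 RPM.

Original rotor: r = 246 mm = 24.6 cm
RCF_original = 1.118 × 10⁻⁵ × 24.6 × (13234)² = 1.118 × 10⁻⁵ × 24.6 × 175,138,756 ≈ 48,168.1 × g
Target RCF = 0.5 × 48,168.1 ≈ 24,084 × g
Your rotor: r = 280 mm = 28.0 cm
24,084 = 1.118 × 10⁻⁵ × 28 × N²
N² = 24,084 / (31.304 × 10⁻⁵) = 76,935,855
N ≈ √76,935,855 ≈ 8,771.3

≈ 8770 RPM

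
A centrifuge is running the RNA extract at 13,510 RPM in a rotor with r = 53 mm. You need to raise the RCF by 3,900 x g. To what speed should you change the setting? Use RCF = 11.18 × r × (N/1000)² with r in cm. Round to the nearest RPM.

15759 RPM

r = 53 mm = 5.3 cm
Current RCF = 11.18 × 5.3 × (13.51)² = 11.18 × 5.3 × 182.5201 ≈ 10,815 × g
Target RCF = 10,815 + 3,900 = 14,715 × g
(N/1000)² = 14,715 / 59.254 = 248.3377
N = 1000 × √248.3377 ≈ 15,758.7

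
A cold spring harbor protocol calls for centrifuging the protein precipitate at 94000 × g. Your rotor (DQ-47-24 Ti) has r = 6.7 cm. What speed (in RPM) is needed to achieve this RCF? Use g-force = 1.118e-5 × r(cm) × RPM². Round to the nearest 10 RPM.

≈ 35420 RPM

94,000 = 1.118 × 10⁻⁵ × 6.7 × N²
N² = 94,000 / (7.4906 × 10⁻⁵) = 1,254,906,149
N ≈ √1,254,906,149 ≈ 35,424.7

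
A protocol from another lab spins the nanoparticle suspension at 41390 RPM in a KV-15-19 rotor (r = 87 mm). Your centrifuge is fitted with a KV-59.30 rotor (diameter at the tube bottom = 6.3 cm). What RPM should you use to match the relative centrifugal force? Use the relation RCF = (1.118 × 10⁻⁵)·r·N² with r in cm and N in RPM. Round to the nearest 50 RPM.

Original rotor: r = 87 mm = 8.7 cm
RCF = 1.118 × 10⁻⁵ × r × N²
RCF_original = 1.118 × 10⁻⁵ × 8.7 × (41390)² = 1.118 × 10⁻⁵ × 8.7 × 1,713,132,100 ≈ 166,629.5 × g
Your rotor: r = 6.3 / 2 = 3.15 cm
166,629.5 = 1.118 × 10⁻⁵ × 3.15 × N²
N² = 166,629.5 / (3.5217 × 10⁻⁵) = 4,731,507,511
N ≈ √4,731,507,511 ≈ 68,786.0

68800 RPM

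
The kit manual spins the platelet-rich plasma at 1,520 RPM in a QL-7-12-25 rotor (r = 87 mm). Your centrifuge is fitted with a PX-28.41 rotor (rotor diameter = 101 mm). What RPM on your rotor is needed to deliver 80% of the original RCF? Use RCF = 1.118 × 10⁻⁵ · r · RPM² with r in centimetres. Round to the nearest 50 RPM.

1800 RPM

Original rotor: r = 87 mm = 8.7 cm
RCF_original = 1.118 × 10⁻⁵ × 8.7 × (1520)² = 1.118 × 10⁻⁵ × 8.7 × 2,310,400 ≈ 224.7 × g
Target RCF = 0.8 × 224.7 ≈ 179.8 × g
Your rotor: r = 101 mm / 2 = 50.5 mm = 5.05 cm
179.8 = 1.118 × 10⁻⁵ × 5.05 × N²
N² = 179.8 / (5.6459 × 10⁻⁵) = 3,184,612
N ≈ √3,184,612 ≈ 1,784.5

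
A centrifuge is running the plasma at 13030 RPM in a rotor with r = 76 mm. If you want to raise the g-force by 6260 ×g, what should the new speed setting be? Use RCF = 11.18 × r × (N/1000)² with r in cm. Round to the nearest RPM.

≈ 15603 RPM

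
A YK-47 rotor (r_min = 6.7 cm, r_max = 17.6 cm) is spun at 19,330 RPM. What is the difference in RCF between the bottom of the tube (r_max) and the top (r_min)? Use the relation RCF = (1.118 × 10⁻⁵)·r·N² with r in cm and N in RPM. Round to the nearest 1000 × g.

RCF_max = 1.118 × 10⁻⁵ × 17.6 × (19330)² = 1.118 × 10⁻⁵ × 17.6 × 373,648,900 ≈ 73,522.1 × g
RCF_min = 1.118 × 10⁻⁵ × 6.7 × (19330)² = 1.118 × 10⁻⁵ × 6.7 × 373,648,900 ≈ 27,988.5 × g
ΔRCF = 73,522.1 − 27,988.5 = 45,533.6

ΔRCF ≈ 46000 g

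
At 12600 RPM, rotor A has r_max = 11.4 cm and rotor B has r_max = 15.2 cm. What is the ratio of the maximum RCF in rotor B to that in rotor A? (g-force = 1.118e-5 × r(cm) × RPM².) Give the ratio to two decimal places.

1.33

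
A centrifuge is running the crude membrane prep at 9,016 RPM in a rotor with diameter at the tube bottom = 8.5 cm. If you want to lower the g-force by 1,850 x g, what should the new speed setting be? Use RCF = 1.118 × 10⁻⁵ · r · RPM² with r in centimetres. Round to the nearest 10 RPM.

r = 8.5 / 2 = 4.25 cm
Current RCF = 1.118 × 10⁻⁵ × 4.25 × (9016)² = 1.118 × 10⁻⁵ × 4.25 × 81,288,256 ≈ 3,862.4 × g
Target RCF = 3,862.4 − 1,850 = 2,012.4 × g
N² = 2,012.4 / (4.7515 × 10⁻⁵) = 42,352,941
N ≈ √42,352,941 ≈ 6,507.9

N₂ ≈ 6510 RPM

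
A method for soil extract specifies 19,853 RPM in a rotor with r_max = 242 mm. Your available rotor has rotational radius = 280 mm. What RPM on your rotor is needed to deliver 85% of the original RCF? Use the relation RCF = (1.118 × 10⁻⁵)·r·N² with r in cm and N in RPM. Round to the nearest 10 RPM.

Original rotor: r = 242 mm = 24.2 cm
RCF_original = 1.118 × 10⁻⁵ × 24.2 × (19853)² = 1.118 × 10⁻⁵ × 24.2 × 394,141,609 ≈ 106,637.4 × g
Target RCF = 0.85 × 106,637.4 ≈ 90,641.8 × g
Your rotor: r = 280 mm = 28.0 cm
90,641.8 = 1.118 × 10⁻⁵ × 28 × N²
N² = 90,641.8 / (31.304 × 10⁻⁵) = 289,553,412
N ≈ √289,553,412 ≈ 17,016.3

≈ 17020 RPM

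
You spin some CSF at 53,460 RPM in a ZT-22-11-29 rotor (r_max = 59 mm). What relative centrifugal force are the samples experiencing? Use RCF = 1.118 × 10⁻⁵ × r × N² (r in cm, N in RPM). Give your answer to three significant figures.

189000 x g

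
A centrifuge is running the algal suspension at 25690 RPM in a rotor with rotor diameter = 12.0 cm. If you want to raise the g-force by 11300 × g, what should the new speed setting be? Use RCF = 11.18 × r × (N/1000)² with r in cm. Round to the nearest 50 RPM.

28800 RPM

r = 12.0 / 2 = 6 cm
Current RCF = 11.18 × 6 × (25.69)² = 11.18 × 6 × 659.9761 ≈ 44,271.2 × g
Target RCF = 44,271.2 + 11,300 = 55,571.2 × g
(N/1000)² = 55,571.2 / 67.08 = 828.4317
N = 1000 × √828.4317 ≈ 28,782.5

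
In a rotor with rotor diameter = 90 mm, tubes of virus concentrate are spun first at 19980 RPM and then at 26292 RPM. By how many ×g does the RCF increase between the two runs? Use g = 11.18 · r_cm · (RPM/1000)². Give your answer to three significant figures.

14700 ×g

r = 90 mm / 2 = 45 mm = 4.5 cm
RCF₁ = 11.18 × 4.5 × (19.98)² = 11.18 × 4.5 × 399.2004 ≈ 20,083.8 × g
RCF₂ = 11.18 × 4.5 × (26.292)² = 11.18 × 4.5 × 691.269264 ≈ 34,777.8 × g
Increase = 34,777.8 − 20,083.8 = 14,694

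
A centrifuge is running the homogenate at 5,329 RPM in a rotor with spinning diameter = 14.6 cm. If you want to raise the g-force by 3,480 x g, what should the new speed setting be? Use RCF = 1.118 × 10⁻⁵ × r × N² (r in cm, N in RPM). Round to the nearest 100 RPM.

r = 14.6 / 2 = 7.3 cm
Current RCF = 1.118 × 10⁻⁵ × 7.3 × (5329)² = 1.118 × 10⁻⁵ × 7.3 × 28,398,241 ≈ 2,317.7 × g
Target RCF = 2,317.7 + 3,480 = 5,797.7 × g
N² = 5,797.7 / (8.1614 × 10⁻⁵) = 71,038,057
N ≈ √71,038,057 ≈ 8,428.4

8400 RPM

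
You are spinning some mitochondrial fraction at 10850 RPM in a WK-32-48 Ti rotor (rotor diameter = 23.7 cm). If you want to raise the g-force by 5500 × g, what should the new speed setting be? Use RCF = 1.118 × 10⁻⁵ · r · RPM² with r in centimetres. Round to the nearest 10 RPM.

≈ 12620 RPM

r = 23.7 / 2 = 11.85 cm
Current RCF = 1.118 × 10⁻⁵ × 11.85 × (10850)² = 1.118 × 10⁻⁵ × 11.85 × 117,722,500 ≈ 15,596.2 × g
Target RCF = 15,596.2 + 5,500 = 21,096.2 × g
N² = 21,096.2 / (13.2483 × 10⁻⁵) = 159,237,034
N ≈ √159,237,034 ≈ 12,618.9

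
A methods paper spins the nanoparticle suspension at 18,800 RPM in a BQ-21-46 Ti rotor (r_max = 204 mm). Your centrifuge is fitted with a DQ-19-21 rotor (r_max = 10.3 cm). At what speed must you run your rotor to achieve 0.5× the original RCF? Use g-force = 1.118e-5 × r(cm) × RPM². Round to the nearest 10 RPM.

≈ 18710 RPM

Original rotor: r = 204 mm = 20.4 cm
RCF_original = 1.118 × 10⁻⁵ × 20.4 × (18800)² = 1.118 × 10⁻⁵ × 20.4 × 353,440,000 ≈ 80,609.8 × g
Target RCF = 0.5 × 80,609.8 ≈ 40,304.9 × g
40,304.9 = 1.118 × 10⁻⁵ × 10.3 × N²
N² = 40,304.9 / (11.5154 × 10⁻⁵) = 350,008,684
N ≈ √350,008,684 ≈ 18,708.5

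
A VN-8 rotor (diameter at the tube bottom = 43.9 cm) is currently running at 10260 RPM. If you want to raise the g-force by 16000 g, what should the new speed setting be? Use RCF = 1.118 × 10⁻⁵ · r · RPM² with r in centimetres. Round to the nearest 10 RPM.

N₂ ≈ 13060 RPM

r = 43.9 / 2 = 21.95 cm
Current RCF = 1.118 × 10⁻⁵ × 21.95 × (10260)² = 1.118 × 10⁻⁵ × 21.95 × 105,267,600 ≈ 25,832.8 × g
Target RCF = 25,832.8 + 16,000 = 41,832.8 × g
N² = 41,832.8 / (24.5401 × 10⁻⁵) = 170,467,113
N ≈ √170,467,113 ≈ 13,056.3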